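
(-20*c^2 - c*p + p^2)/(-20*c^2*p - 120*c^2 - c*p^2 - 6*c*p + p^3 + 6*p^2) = 1/(p + 6)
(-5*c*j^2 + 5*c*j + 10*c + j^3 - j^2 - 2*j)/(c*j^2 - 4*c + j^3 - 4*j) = (-5*c*j - 5*c + j^2 + j)/(c*j + 2*c + j^2 + 2*j)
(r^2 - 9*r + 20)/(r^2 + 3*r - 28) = (r - 5)/(r + 7)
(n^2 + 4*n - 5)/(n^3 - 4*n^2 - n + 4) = (n + 5)/(n^2 - 3*n - 4)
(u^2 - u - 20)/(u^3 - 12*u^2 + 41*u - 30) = (u + 4)/(u^2 - 7*u + 6)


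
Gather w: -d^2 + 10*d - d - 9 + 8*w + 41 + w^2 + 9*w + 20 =-d^2 + 9*d + w^2 + 17*w + 52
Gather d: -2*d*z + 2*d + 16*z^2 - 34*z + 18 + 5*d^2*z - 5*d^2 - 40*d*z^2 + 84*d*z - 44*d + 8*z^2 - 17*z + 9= d^2*(5*z - 5) + d*(-40*z^2 + 82*z - 42) + 24*z^2 - 51*z + 27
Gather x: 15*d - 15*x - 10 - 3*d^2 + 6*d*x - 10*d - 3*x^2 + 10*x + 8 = -3*d^2 + 5*d - 3*x^2 + x*(6*d - 5) - 2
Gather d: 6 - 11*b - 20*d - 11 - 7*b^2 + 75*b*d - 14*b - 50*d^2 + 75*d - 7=-7*b^2 - 25*b - 50*d^2 + d*(75*b + 55) - 12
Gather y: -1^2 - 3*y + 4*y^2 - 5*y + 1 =4*y^2 - 8*y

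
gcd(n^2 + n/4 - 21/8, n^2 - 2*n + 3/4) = n - 3/2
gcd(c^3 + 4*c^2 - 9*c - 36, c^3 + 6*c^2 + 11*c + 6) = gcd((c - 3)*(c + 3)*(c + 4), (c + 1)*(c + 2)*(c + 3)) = c + 3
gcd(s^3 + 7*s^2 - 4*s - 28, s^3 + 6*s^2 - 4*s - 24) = s^2 - 4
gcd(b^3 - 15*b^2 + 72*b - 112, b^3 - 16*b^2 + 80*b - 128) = b^2 - 8*b + 16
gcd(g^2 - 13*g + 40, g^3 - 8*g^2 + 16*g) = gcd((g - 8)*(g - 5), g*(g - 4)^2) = 1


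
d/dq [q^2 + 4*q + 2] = 2*q + 4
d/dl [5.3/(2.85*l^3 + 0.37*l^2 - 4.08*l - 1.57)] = (-45.315*l^2 - 3.922*l + 21.624)/(2.85*l^3 + 0.37*l^2 - 4.08*l - 1.57)^2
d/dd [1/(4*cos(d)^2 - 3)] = 8*sin(d)*cos(d)/(4*cos(d)^2 - 3)^2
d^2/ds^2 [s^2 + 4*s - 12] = 2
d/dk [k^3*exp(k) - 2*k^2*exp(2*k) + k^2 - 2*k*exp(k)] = k^3*exp(k) - 4*k^2*exp(2*k) + 3*k^2*exp(k) - 4*k*exp(2*k) - 2*k*exp(k) + 2*k - 2*exp(k)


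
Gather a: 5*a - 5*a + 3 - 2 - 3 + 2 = 0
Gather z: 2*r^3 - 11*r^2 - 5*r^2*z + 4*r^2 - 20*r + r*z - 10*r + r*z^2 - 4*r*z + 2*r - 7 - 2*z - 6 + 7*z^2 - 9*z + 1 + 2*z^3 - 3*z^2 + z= 2*r^3 - 7*r^2 - 28*r + 2*z^3 + z^2*(r + 4) + z*(-5*r^2 - 3*r - 10) - 12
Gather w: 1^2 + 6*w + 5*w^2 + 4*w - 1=5*w^2 + 10*w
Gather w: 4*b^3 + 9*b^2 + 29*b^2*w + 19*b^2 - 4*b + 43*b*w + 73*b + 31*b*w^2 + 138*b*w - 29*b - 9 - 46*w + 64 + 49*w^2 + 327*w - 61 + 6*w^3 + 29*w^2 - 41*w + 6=4*b^3 + 28*b^2 + 40*b + 6*w^3 + w^2*(31*b + 78) + w*(29*b^2 + 181*b + 240)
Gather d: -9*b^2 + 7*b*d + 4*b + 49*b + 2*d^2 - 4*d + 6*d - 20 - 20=-9*b^2 + 53*b + 2*d^2 + d*(7*b + 2) - 40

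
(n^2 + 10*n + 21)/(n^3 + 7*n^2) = (n + 3)/n^2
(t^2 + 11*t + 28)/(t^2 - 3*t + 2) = (t^2 + 11*t + 28)/(t^2 - 3*t + 2)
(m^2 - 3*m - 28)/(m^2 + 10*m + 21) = (m^2 - 3*m - 28)/(m^2 + 10*m + 21)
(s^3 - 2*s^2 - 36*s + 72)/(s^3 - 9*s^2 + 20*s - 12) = (s + 6)/(s - 1)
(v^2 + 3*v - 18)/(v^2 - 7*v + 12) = (v + 6)/(v - 4)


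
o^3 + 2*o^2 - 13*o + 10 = (o - 2)*(o - 1)*(o + 5)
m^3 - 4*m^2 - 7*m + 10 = (m - 5)*(m - 1)*(m + 2)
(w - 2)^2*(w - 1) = w^3 - 5*w^2 + 8*w - 4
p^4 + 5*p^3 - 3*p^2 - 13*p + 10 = (p - 1)^2*(p + 2)*(p + 5)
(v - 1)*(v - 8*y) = v^2 - 8*v*y - v + 8*y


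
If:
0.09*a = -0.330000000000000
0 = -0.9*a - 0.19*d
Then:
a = -3.67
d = 17.37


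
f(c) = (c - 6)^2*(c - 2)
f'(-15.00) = 1155.00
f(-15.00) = -7497.00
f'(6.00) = 0.00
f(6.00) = 0.00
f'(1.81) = 19.15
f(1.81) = -3.34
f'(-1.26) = 100.04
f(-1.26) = -171.83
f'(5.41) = -3.68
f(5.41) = 1.19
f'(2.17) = 13.37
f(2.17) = 2.49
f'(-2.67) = 156.15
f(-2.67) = -351.04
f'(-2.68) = 156.59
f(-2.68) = -352.60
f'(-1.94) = 125.61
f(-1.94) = -248.39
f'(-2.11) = 132.44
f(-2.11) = -270.32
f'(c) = (c - 6)^2 + (c - 2)*(2*c - 12)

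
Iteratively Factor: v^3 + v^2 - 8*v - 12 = (v + 2)*(v^2 - v - 6) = (v + 2)^2*(v - 3)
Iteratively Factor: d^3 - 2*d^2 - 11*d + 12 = (d - 1)*(d^2 - d - 12) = (d - 4)*(d - 1)*(d + 3)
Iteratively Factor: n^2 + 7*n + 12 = (n + 4)*(n + 3)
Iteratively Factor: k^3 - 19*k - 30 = (k + 2)*(k^2 - 2*k - 15) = (k - 5)*(k + 2)*(k + 3)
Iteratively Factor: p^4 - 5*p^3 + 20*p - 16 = (p - 1)*(p^3 - 4*p^2 - 4*p + 16) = (p - 1)*(p + 2)*(p^2 - 6*p + 8) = (p - 4)*(p - 1)*(p + 2)*(p - 2)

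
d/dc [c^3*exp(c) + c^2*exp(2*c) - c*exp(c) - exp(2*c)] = (c^3 + 2*c^2*exp(c) + 3*c^2 + 2*c*exp(c) - c - 2*exp(c) - 1)*exp(c)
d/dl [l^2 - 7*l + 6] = 2*l - 7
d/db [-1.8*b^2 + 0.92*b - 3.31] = 0.92 - 3.6*b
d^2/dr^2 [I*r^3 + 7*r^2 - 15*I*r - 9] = 6*I*r + 14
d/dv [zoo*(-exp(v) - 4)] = zoo*exp(v)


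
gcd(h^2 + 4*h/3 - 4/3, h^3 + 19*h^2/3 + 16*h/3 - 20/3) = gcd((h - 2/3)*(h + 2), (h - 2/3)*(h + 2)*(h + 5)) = h^2 + 4*h/3 - 4/3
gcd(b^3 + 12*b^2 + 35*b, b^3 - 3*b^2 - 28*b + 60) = b + 5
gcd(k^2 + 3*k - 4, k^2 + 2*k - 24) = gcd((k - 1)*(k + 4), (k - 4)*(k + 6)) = 1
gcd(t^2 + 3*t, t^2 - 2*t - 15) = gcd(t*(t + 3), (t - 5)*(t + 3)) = t + 3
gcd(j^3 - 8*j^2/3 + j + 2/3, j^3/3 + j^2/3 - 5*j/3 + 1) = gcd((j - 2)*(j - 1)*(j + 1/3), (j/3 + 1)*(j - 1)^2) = j - 1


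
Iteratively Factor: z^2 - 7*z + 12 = (z - 3)*(z - 4)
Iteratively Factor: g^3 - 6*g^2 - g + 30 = (g - 5)*(g^2 - g - 6) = (g - 5)*(g + 2)*(g - 3)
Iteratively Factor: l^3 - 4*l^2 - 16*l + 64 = (l - 4)*(l^2 - 16) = (l - 4)*(l + 4)*(l - 4)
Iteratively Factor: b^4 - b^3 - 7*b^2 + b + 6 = (b + 2)*(b^3 - 3*b^2 - b + 3) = (b - 1)*(b + 2)*(b^2 - 2*b - 3) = (b - 3)*(b - 1)*(b + 2)*(b + 1)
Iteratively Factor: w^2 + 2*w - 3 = (w + 3)*(w - 1)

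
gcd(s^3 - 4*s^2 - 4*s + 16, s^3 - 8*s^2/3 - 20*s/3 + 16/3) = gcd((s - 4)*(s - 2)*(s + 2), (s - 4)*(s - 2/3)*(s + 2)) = s^2 - 2*s - 8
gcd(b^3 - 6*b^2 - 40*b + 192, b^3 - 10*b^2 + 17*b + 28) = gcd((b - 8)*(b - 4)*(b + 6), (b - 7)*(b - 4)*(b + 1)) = b - 4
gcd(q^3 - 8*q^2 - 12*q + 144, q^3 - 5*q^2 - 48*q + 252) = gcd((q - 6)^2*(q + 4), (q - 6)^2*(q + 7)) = q^2 - 12*q + 36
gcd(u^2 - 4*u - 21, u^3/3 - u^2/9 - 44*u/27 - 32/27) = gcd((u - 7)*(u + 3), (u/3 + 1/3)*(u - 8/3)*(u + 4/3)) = 1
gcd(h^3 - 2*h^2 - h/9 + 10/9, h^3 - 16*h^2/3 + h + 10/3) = h^2 - h/3 - 2/3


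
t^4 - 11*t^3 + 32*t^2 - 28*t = t*(t - 7)*(t - 2)^2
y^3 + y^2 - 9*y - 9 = (y - 3)*(y + 1)*(y + 3)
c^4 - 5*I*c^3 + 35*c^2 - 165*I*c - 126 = (c - 7*I)*(c - 3*I)*(c - I)*(c + 6*I)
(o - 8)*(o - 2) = o^2 - 10*o + 16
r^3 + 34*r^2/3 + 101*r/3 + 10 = (r + 1/3)*(r + 5)*(r + 6)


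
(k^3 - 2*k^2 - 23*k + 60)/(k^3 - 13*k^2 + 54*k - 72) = (k + 5)/(k - 6)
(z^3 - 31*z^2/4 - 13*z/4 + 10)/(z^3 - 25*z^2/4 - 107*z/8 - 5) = 2*(z - 1)/(2*z + 1)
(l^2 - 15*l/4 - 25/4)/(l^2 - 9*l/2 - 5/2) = (4*l + 5)/(2*(2*l + 1))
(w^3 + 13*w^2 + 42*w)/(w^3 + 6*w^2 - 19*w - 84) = w*(w + 6)/(w^2 - w - 12)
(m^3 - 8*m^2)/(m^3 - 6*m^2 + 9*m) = m*(m - 8)/(m^2 - 6*m + 9)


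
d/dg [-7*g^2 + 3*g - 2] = 3 - 14*g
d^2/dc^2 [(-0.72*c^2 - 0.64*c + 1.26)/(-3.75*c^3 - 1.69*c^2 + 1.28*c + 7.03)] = (20.25*c^6 + 54.0*c^5 - 167.553*c^4 + 150.884816*c^3 + 268.484508*c^2 - 137.32482*c + 25.580012)/(52.734375*c^9 + 71.296875*c^8 - 21.868875*c^7 - 340.423316*c^6 - 259.851174*c^5 + 150.535539*c^4 + 645.131749*c^3 + 216.010107*c^2 - 189.776256*c - 347.428927)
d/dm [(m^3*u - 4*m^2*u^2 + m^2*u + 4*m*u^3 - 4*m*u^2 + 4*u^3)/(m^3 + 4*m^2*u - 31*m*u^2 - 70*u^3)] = u*(-(3*m^2 + 8*m*u - 31*u^2)*(m^3 - 4*m^2*u + m^2 + 4*m*u^2 - 4*m*u + 4*u^2) + (m^3 + 4*m^2*u - 31*m*u^2 - 70*u^3)*(3*m^2 - 8*m*u + 2*m + 4*u^2 - 4*u))/(m^3 + 4*m^2*u - 31*m*u^2 - 70*u^3)^2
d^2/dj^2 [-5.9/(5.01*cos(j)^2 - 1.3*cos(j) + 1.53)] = (592.36236*(1 - cos(j)^2)^2 - 115.2801*cos(j)^3 + 125.2511*cos(j)^2 + 242.2953*cos(j) - 521.85382)/(5.01*cos(j)^2 - 1.3*cos(j) + 1.53)^3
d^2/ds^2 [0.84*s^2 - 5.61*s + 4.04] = 1.68000000000000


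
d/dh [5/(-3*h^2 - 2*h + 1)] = 10*(3*h + 1)/(3*h^2 + 2*h - 1)^2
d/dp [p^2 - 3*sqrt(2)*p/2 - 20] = 2*p - 3*sqrt(2)/2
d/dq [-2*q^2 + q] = 1 - 4*q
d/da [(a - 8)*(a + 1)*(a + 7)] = 3*a^2 - 57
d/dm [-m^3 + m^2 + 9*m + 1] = -3*m^2 + 2*m + 9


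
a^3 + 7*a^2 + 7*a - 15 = (a - 1)*(a + 3)*(a + 5)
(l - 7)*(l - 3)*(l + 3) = l^3 - 7*l^2 - 9*l + 63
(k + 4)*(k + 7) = k^2 + 11*k + 28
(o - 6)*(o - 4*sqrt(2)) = o^2 - 6*o - 4*sqrt(2)*o + 24*sqrt(2)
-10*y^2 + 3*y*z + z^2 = (-2*y + z)*(5*y + z)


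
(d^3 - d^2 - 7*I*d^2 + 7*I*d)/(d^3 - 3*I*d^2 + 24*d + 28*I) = d*(d - 1)/(d^2 + 4*I*d - 4)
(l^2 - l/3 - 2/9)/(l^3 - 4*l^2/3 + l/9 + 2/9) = 1/(l - 1)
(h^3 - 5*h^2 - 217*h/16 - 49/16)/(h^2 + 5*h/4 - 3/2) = (16*h^3 - 80*h^2 - 217*h - 49)/(4*(4*h^2 + 5*h - 6))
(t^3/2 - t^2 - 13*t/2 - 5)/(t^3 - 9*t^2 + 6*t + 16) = (t^2 - 3*t - 10)/(2*(t^2 - 10*t + 16))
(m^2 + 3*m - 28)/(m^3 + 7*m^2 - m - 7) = (m - 4)/(m^2 - 1)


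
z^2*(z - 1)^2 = z^4 - 2*z^3 + z^2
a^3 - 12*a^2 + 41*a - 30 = (a - 6)*(a - 5)*(a - 1)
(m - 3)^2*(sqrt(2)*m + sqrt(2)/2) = sqrt(2)*m^3 - 11*sqrt(2)*m^2/2 + 6*sqrt(2)*m + 9*sqrt(2)/2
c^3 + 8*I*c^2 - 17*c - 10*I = (c + I)*(c + 2*I)*(c + 5*I)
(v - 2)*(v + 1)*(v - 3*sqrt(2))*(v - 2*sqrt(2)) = v^4 - 5*sqrt(2)*v^3 - v^3 + 5*sqrt(2)*v^2 + 10*v^2 - 12*v + 10*sqrt(2)*v - 24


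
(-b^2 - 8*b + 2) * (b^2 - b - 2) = -b^4 - 7*b^3 + 12*b^2 + 14*b - 4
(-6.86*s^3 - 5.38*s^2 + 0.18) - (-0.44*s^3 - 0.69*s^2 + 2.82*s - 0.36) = -6.42*s^3 - 4.69*s^2 - 2.82*s + 0.54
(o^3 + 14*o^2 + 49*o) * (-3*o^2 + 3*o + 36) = -3*o^5 - 39*o^4 - 69*o^3 + 651*o^2 + 1764*o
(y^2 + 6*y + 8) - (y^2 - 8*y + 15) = 14*y - 7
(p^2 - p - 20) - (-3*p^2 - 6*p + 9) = 4*p^2 + 5*p - 29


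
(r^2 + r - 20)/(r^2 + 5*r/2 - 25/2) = 2*(r - 4)/(2*r - 5)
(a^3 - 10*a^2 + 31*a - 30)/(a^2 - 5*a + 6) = a - 5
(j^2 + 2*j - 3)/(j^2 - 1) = (j + 3)/(j + 1)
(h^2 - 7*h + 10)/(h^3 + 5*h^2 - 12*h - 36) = (h^2 - 7*h + 10)/(h^3 + 5*h^2 - 12*h - 36)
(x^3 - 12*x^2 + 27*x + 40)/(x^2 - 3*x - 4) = (x^2 - 13*x + 40)/(x - 4)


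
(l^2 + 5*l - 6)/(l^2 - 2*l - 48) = (l - 1)/(l - 8)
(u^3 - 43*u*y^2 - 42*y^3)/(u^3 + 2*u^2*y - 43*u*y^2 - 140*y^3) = (u^2 + 7*u*y + 6*y^2)/(u^2 + 9*u*y + 20*y^2)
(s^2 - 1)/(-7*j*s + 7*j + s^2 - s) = (s + 1)/(-7*j + s)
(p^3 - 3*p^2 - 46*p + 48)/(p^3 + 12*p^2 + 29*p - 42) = (p - 8)/(p + 7)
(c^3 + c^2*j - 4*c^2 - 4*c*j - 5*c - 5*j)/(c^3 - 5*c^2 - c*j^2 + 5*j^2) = (c + 1)/(c - j)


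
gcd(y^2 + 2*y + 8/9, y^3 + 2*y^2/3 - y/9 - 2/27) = y + 2/3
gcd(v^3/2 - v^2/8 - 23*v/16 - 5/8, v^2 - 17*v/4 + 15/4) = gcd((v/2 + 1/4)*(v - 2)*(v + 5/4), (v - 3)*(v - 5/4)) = 1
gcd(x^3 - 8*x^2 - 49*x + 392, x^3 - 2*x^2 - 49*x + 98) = x^2 - 49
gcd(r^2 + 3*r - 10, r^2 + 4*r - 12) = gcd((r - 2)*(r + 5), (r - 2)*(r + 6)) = r - 2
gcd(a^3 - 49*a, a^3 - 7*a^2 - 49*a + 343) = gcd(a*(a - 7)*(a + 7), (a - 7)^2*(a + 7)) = a^2 - 49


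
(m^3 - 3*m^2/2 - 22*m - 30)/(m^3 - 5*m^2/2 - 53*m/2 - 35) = (m - 6)/(m - 7)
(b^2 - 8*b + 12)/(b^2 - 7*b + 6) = (b - 2)/(b - 1)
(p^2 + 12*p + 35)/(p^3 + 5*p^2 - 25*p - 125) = (p + 7)/(p^2 - 25)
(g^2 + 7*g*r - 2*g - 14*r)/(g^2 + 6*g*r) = (g^2 + 7*g*r - 2*g - 14*r)/(g*(g + 6*r))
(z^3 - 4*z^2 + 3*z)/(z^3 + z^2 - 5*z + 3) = z*(z - 3)/(z^2 + 2*z - 3)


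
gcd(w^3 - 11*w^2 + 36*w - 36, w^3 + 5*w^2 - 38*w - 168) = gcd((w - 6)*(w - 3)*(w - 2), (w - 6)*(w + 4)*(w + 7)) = w - 6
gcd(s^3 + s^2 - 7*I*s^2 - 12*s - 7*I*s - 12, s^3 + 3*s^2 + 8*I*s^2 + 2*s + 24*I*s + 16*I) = s + 1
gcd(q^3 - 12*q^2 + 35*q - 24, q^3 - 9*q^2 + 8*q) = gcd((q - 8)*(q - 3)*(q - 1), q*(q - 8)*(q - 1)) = q^2 - 9*q + 8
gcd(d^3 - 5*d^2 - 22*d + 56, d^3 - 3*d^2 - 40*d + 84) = d^2 - 9*d + 14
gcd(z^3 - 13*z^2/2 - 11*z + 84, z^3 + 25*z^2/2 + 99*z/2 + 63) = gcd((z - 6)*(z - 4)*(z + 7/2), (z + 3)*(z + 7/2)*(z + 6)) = z + 7/2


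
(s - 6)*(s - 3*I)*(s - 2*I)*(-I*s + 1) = -I*s^4 - 4*s^3 + 6*I*s^3 + 24*s^2 + I*s^2 - 6*s - 6*I*s + 36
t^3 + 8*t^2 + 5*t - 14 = (t - 1)*(t + 2)*(t + 7)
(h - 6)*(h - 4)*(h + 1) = h^3 - 9*h^2 + 14*h + 24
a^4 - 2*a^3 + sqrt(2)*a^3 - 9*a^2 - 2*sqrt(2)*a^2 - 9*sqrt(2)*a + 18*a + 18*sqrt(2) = (a - 3)*(a - 2)*(a + 3)*(a + sqrt(2))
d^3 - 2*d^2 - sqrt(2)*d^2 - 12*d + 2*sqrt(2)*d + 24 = (d - 2)*(d - 3*sqrt(2))*(d + 2*sqrt(2))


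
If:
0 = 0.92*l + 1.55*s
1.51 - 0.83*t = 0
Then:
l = -1.68478260869565*s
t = 1.82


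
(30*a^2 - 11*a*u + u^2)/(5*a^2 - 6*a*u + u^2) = (-6*a + u)/(-a + u)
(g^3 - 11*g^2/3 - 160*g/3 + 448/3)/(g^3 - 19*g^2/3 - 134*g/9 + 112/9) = 3*(3*g^2 + 13*g - 56)/(9*g^2 + 15*g - 14)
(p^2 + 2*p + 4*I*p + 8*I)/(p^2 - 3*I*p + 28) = (p + 2)/(p - 7*I)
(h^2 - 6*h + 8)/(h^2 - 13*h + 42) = (h^2 - 6*h + 8)/(h^2 - 13*h + 42)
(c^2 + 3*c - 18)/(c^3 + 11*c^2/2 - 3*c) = 2*(c - 3)/(c*(2*c - 1))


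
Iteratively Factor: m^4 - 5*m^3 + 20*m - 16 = (m + 2)*(m^3 - 7*m^2 + 14*m - 8) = (m - 4)*(m + 2)*(m^2 - 3*m + 2) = (m - 4)*(m - 2)*(m + 2)*(m - 1)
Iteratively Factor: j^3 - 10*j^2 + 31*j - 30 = (j - 2)*(j^2 - 8*j + 15) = (j - 5)*(j - 2)*(j - 3)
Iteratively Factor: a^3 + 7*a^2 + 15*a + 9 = (a + 1)*(a^2 + 6*a + 9) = (a + 1)*(a + 3)*(a + 3)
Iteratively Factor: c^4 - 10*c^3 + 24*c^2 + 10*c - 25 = (c - 5)*(c^3 - 5*c^2 - c + 5) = (c - 5)*(c + 1)*(c^2 - 6*c + 5) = (c - 5)*(c - 1)*(c + 1)*(c - 5)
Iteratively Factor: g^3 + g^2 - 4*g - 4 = (g + 2)*(g^2 - g - 2) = (g - 2)*(g + 2)*(g + 1)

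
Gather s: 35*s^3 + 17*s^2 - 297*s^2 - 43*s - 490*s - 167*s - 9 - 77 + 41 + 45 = 35*s^3 - 280*s^2 - 700*s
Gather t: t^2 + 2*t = t^2 + 2*t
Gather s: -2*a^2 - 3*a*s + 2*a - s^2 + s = -2*a^2 + 2*a - s^2 + s*(1 - 3*a)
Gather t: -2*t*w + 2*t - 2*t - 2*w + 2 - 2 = -2*t*w - 2*w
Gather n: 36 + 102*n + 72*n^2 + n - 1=72*n^2 + 103*n + 35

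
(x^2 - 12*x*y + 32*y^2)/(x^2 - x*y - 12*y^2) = (x - 8*y)/(x + 3*y)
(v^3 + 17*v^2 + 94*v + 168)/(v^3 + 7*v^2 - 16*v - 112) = (v + 6)/(v - 4)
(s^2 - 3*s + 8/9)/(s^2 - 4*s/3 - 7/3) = (-9*s^2 + 27*s - 8)/(3*(-3*s^2 + 4*s + 7))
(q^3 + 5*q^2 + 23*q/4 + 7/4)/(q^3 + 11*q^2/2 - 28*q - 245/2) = (2*q^2 + 3*q + 1)/(2*(q^2 + 2*q - 35))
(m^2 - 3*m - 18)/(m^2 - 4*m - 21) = (m - 6)/(m - 7)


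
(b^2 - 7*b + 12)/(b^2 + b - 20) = (b - 3)/(b + 5)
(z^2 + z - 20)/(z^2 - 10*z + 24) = (z + 5)/(z - 6)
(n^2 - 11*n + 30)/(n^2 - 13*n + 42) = (n - 5)/(n - 7)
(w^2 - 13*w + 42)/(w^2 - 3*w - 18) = (w - 7)/(w + 3)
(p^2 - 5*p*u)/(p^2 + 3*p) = (p - 5*u)/(p + 3)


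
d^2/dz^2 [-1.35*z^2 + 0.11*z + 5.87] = -2.70000000000000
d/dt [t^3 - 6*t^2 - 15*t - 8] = 3*t^2 - 12*t - 15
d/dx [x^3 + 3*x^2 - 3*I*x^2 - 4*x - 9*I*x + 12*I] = 3*x^2 + 6*x*(1 - I) - 4 - 9*I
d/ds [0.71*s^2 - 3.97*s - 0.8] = 1.42*s - 3.97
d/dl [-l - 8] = -1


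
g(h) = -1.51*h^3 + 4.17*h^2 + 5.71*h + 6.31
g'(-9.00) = -436.28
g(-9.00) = 1393.48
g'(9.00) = -286.16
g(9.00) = -705.32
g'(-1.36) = -14.01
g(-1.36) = 10.06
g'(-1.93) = -27.26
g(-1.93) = 21.68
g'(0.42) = 8.41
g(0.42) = 9.33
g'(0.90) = 9.55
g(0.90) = 13.73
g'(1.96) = 4.65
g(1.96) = 22.15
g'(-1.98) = -28.56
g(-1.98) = 23.07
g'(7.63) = -194.38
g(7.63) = -378.09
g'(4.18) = -38.58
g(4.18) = -7.24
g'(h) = -4.53*h^2 + 8.34*h + 5.71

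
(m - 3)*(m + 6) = m^2 + 3*m - 18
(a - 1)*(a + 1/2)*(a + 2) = a^3 + 3*a^2/2 - 3*a/2 - 1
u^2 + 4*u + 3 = (u + 1)*(u + 3)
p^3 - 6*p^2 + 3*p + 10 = (p - 5)*(p - 2)*(p + 1)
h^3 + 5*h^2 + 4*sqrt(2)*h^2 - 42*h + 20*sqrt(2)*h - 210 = (h + 5)*(h - 3*sqrt(2))*(h + 7*sqrt(2))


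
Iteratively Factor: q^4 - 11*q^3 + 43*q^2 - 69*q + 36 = (q - 3)*(q^3 - 8*q^2 + 19*q - 12) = (q - 3)*(q - 1)*(q^2 - 7*q + 12) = (q - 3)^2*(q - 1)*(q - 4)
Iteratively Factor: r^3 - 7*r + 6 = (r - 2)*(r^2 + 2*r - 3) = (r - 2)*(r + 3)*(r - 1)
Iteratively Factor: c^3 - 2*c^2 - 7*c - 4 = (c - 4)*(c^2 + 2*c + 1) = (c - 4)*(c + 1)*(c + 1)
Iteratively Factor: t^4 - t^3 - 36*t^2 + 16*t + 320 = (t + 4)*(t^3 - 5*t^2 - 16*t + 80) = (t + 4)^2*(t^2 - 9*t + 20) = (t - 4)*(t + 4)^2*(t - 5)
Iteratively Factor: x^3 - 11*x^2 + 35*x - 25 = (x - 5)*(x^2 - 6*x + 5) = (x - 5)*(x - 1)*(x - 5)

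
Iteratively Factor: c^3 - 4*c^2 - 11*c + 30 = (c + 3)*(c^2 - 7*c + 10) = (c - 5)*(c + 3)*(c - 2)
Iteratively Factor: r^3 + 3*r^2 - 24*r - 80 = (r + 4)*(r^2 - r - 20) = (r - 5)*(r + 4)*(r + 4)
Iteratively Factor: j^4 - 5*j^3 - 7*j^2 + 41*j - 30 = (j - 5)*(j^3 - 7*j + 6) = (j - 5)*(j + 3)*(j^2 - 3*j + 2) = (j - 5)*(j - 2)*(j + 3)*(j - 1)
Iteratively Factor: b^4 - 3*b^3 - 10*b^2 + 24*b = (b - 4)*(b^3 + b^2 - 6*b) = (b - 4)*(b - 2)*(b^2 + 3*b) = b*(b - 4)*(b - 2)*(b + 3)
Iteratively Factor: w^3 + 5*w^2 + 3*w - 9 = (w + 3)*(w^2 + 2*w - 3) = (w - 1)*(w + 3)*(w + 3)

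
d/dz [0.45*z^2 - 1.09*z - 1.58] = 0.9*z - 1.09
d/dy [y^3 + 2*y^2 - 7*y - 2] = 3*y^2 + 4*y - 7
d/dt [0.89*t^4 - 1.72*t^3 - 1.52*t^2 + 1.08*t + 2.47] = 3.56*t^3 - 5.16*t^2 - 3.04*t + 1.08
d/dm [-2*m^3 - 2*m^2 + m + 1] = -6*m^2 - 4*m + 1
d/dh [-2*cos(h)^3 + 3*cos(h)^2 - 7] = 6*(cos(h) - 1)*sin(h)*cos(h)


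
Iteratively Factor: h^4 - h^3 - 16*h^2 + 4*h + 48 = (h + 2)*(h^3 - 3*h^2 - 10*h + 24) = (h - 2)*(h + 2)*(h^2 - h - 12) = (h - 4)*(h - 2)*(h + 2)*(h + 3)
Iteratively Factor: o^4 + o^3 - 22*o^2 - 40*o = (o - 5)*(o^3 + 6*o^2 + 8*o) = o*(o - 5)*(o^2 + 6*o + 8) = o*(o - 5)*(o + 2)*(o + 4)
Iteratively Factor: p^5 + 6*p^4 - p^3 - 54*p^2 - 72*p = (p + 3)*(p^4 + 3*p^3 - 10*p^2 - 24*p) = (p + 3)*(p + 4)*(p^3 - p^2 - 6*p) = (p + 2)*(p + 3)*(p + 4)*(p^2 - 3*p) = (p - 3)*(p + 2)*(p + 3)*(p + 4)*(p)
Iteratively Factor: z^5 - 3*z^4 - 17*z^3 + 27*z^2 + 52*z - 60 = (z + 3)*(z^4 - 6*z^3 + z^2 + 24*z - 20) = (z + 2)*(z + 3)*(z^3 - 8*z^2 + 17*z - 10) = (z - 2)*(z + 2)*(z + 3)*(z^2 - 6*z + 5) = (z - 5)*(z - 2)*(z + 2)*(z + 3)*(z - 1)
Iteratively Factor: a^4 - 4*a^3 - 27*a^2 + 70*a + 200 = (a - 5)*(a^3 + a^2 - 22*a - 40) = (a - 5)*(a + 2)*(a^2 - a - 20) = (a - 5)^2*(a + 2)*(a + 4)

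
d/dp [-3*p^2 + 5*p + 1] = 5 - 6*p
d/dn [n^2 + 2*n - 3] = 2*n + 2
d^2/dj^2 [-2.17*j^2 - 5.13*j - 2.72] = -4.34000000000000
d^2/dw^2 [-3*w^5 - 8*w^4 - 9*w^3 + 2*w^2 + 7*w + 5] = -60*w^3 - 96*w^2 - 54*w + 4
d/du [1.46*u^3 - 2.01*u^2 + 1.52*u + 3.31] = 4.38*u^2 - 4.02*u + 1.52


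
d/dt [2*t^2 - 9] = 4*t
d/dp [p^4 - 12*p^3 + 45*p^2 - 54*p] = 4*p^3 - 36*p^2 + 90*p - 54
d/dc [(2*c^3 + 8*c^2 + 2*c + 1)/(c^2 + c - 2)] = (2*c^4 + 4*c^3 - 6*c^2 - 34*c - 5)/(c^4 + 2*c^3 - 3*c^2 - 4*c + 4)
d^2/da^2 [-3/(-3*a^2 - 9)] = 6*(a^2 - 1)/(a^2 + 3)^3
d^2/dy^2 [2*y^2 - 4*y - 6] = 4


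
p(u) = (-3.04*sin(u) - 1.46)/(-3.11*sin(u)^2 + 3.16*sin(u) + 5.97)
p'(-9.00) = 0.61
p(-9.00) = -0.05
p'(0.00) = -0.38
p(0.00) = -0.24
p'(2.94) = 0.37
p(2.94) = -0.32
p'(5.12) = -26.05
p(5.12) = 2.97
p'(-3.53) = 0.38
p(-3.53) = -0.39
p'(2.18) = 0.37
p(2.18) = -0.61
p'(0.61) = -0.39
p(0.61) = -0.47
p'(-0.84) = -2.24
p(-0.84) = 0.42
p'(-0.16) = -0.42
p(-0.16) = -0.18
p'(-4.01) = 0.39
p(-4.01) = -0.58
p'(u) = (6.22*sin(u)*cos(u) - 3.16*cos(u))*(-3.04*sin(u) - 1.46)/(-3.11*sin(u)^2 + 3.16*sin(u) + 5.97)^2 - 3.04*cos(u)/(-3.11*sin(u)^2 + 3.16*sin(u) + 5.97) = (-9.0812*sin(u) + 4.7272*cos(2*u) - 18.2624)*cos(u)/(-3.11*sin(u)^2 + 3.16*sin(u) + 5.97)^2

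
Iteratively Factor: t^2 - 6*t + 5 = (t - 5)*(t - 1)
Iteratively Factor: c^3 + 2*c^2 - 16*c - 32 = (c + 2)*(c^2 - 16) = (c - 4)*(c + 2)*(c + 4)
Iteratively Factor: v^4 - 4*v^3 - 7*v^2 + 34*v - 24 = (v - 2)*(v^3 - 2*v^2 - 11*v + 12) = (v - 2)*(v - 1)*(v^2 - v - 12) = (v - 2)*(v - 1)*(v + 3)*(v - 4)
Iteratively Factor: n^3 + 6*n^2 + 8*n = (n + 4)*(n^2 + 2*n) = (n + 2)*(n + 4)*(n)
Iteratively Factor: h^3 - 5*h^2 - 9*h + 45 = (h - 5)*(h^2 - 9) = (h - 5)*(h + 3)*(h - 3)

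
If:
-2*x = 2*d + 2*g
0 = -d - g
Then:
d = -g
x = 0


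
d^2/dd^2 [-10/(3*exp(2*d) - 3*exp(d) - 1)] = 30*(6*(2*exp(d) - 1)^2*exp(d) + (4*exp(d) - 1)*(-3*exp(2*d) + 3*exp(d) + 1))*exp(d)/(-3*exp(2*d) + 3*exp(d) + 1)^3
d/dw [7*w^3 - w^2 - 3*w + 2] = 21*w^2 - 2*w - 3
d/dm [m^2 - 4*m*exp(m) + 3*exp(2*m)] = -4*m*exp(m) + 2*m + 6*exp(2*m) - 4*exp(m)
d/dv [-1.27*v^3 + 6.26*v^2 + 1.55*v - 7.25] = -3.81*v^2 + 12.52*v + 1.55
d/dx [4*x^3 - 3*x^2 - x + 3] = 12*x^2 - 6*x - 1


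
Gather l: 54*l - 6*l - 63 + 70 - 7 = 48*l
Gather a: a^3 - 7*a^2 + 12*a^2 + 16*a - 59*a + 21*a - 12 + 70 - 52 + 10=a^3 + 5*a^2 - 22*a + 16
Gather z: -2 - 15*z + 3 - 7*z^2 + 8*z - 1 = -7*z^2 - 7*z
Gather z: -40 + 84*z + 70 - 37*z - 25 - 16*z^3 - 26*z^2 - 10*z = -16*z^3 - 26*z^2 + 37*z + 5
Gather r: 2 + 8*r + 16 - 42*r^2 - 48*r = -42*r^2 - 40*r + 18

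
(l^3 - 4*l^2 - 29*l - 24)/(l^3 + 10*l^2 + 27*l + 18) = (l - 8)/(l + 6)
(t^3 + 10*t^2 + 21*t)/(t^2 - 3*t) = (t^2 + 10*t + 21)/(t - 3)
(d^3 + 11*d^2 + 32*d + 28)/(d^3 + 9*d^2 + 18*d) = (d^3 + 11*d^2 + 32*d + 28)/(d*(d^2 + 9*d + 18))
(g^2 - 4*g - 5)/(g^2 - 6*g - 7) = (g - 5)/(g - 7)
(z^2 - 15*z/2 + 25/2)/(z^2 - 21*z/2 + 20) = (z - 5)/(z - 8)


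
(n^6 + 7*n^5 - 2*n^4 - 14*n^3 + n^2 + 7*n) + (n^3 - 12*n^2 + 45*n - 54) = n^6 + 7*n^5 - 2*n^4 - 13*n^3 - 11*n^2 + 52*n - 54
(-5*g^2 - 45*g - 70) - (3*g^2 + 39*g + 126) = -8*g^2 - 84*g - 196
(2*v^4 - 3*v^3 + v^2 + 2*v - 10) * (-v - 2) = -2*v^5 - v^4 + 5*v^3 - 4*v^2 + 6*v + 20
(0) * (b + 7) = 0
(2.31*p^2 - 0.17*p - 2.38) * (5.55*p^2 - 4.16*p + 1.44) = 12.8205*p^4 - 10.5531*p^3 - 9.1754*p^2 + 9.656*p - 3.4272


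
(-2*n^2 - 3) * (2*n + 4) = -4*n^3 - 8*n^2 - 6*n - 12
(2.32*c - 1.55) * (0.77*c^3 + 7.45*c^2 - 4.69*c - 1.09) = 1.7864*c^4 + 16.0905*c^3 - 22.4283*c^2 + 4.7407*c + 1.6895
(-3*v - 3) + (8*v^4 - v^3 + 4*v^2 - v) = 8*v^4 - v^3 + 4*v^2 - 4*v - 3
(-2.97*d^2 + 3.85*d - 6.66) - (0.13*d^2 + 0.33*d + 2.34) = -3.1*d^2 + 3.52*d - 9.0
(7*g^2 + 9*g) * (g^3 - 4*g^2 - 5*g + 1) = 7*g^5 - 19*g^4 - 71*g^3 - 38*g^2 + 9*g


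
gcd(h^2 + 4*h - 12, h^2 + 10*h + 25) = 1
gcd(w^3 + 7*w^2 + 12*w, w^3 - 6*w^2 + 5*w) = w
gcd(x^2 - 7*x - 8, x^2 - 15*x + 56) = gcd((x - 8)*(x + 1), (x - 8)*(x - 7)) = x - 8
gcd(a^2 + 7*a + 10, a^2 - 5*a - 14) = a + 2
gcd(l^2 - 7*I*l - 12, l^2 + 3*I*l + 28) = l - 4*I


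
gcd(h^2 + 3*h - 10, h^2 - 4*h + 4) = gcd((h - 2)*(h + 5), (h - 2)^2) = h - 2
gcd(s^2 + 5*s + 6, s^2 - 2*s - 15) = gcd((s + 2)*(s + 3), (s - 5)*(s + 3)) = s + 3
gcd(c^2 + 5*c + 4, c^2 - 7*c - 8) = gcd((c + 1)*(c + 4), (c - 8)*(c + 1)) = c + 1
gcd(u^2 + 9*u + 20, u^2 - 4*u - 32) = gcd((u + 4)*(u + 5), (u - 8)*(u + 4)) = u + 4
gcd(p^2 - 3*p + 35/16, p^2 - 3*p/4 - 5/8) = p - 5/4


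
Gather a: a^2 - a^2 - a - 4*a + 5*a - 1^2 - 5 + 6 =0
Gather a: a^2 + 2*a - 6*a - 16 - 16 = a^2 - 4*a - 32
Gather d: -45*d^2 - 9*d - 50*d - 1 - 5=-45*d^2 - 59*d - 6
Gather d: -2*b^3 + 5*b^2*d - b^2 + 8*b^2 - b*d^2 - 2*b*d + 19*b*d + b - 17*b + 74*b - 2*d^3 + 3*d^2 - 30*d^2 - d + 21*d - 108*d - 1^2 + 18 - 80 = -2*b^3 + 7*b^2 + 58*b - 2*d^3 + d^2*(-b - 27) + d*(5*b^2 + 17*b - 88) - 63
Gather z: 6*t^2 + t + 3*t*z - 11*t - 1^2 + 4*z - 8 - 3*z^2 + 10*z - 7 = 6*t^2 - 10*t - 3*z^2 + z*(3*t + 14) - 16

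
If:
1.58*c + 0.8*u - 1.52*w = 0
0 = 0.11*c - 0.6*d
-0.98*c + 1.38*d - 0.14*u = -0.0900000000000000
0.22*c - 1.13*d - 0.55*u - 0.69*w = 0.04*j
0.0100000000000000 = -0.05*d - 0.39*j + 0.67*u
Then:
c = 0.14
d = 0.03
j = -0.20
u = -0.10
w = 0.10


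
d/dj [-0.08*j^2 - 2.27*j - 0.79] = -0.16*j - 2.27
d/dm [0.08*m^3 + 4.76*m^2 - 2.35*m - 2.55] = 0.24*m^2 + 9.52*m - 2.35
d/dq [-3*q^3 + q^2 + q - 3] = -9*q^2 + 2*q + 1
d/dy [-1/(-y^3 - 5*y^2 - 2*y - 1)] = (-3*y^2 - 10*y - 2)/(y^3 + 5*y^2 + 2*y + 1)^2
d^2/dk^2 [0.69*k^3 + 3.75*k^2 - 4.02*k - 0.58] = 4.14*k + 7.5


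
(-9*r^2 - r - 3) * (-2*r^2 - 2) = 18*r^4 + 2*r^3 + 24*r^2 + 2*r + 6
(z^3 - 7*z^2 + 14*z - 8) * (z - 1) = z^4 - 8*z^3 + 21*z^2 - 22*z + 8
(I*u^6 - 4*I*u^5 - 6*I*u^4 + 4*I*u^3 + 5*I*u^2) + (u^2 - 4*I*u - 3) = I*u^6 - 4*I*u^5 - 6*I*u^4 + 4*I*u^3 + u^2 + 5*I*u^2 - 4*I*u - 3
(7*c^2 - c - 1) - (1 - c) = 7*c^2 - 2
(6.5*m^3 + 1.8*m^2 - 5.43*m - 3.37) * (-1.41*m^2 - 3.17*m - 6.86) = -9.165*m^5 - 23.143*m^4 - 42.6397*m^3 + 9.6168*m^2 + 47.9327*m + 23.1182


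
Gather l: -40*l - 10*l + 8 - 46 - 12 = -50*l - 50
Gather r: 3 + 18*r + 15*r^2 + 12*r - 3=15*r^2 + 30*r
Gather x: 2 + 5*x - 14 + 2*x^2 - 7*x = 2*x^2 - 2*x - 12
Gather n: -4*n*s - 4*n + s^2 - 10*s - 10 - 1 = n*(-4*s - 4) + s^2 - 10*s - 11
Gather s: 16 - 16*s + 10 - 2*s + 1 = 27 - 18*s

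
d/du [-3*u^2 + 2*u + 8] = 2 - 6*u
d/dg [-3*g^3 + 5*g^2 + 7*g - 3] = -9*g^2 + 10*g + 7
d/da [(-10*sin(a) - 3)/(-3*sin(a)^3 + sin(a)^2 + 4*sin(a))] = (-60*sin(a)^3 - 17*sin(a)^2 + 6*sin(a) + 12)*cos(a)/((sin(a) + 1)^2*(3*sin(a) - 4)^2*sin(a)^2)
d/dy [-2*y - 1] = -2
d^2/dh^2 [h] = 0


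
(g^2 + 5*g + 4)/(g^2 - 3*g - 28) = (g + 1)/(g - 7)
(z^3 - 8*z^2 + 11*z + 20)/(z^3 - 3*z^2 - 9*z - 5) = (z - 4)/(z + 1)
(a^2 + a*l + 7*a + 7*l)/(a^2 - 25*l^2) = (a^2 + a*l + 7*a + 7*l)/(a^2 - 25*l^2)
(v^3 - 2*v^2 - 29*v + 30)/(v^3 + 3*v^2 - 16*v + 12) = (v^2 - v - 30)/(v^2 + 4*v - 12)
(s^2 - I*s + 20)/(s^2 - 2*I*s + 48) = (s^2 - I*s + 20)/(s^2 - 2*I*s + 48)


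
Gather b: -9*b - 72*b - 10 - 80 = -81*b - 90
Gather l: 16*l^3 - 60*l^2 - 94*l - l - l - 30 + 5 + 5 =16*l^3 - 60*l^2 - 96*l - 20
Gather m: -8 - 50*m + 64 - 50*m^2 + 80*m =-50*m^2 + 30*m + 56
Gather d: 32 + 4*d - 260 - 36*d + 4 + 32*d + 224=0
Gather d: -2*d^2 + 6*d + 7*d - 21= -2*d^2 + 13*d - 21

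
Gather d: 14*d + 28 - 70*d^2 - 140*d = -70*d^2 - 126*d + 28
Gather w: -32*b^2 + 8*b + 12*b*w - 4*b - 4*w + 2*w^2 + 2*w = -32*b^2 + 4*b + 2*w^2 + w*(12*b - 2)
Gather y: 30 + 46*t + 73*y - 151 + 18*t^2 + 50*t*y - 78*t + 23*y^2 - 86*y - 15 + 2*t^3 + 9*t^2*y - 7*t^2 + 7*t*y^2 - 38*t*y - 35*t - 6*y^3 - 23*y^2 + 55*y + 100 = 2*t^3 + 11*t^2 + 7*t*y^2 - 67*t - 6*y^3 + y*(9*t^2 + 12*t + 42) - 36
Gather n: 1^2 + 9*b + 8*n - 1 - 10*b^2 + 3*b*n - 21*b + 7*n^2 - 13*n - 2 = -10*b^2 - 12*b + 7*n^2 + n*(3*b - 5) - 2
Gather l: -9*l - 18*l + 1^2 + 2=3 - 27*l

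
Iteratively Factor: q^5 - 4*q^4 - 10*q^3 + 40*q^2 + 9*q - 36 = (q + 1)*(q^4 - 5*q^3 - 5*q^2 + 45*q - 36) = (q - 1)*(q + 1)*(q^3 - 4*q^2 - 9*q + 36) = (q - 3)*(q - 1)*(q + 1)*(q^2 - q - 12) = (q - 4)*(q - 3)*(q - 1)*(q + 1)*(q + 3)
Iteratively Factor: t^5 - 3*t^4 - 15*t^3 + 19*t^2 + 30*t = (t + 3)*(t^4 - 6*t^3 + 3*t^2 + 10*t) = t*(t + 3)*(t^3 - 6*t^2 + 3*t + 10) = t*(t - 2)*(t + 3)*(t^2 - 4*t - 5) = t*(t - 5)*(t - 2)*(t + 3)*(t + 1)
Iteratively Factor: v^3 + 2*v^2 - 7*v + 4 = (v - 1)*(v^2 + 3*v - 4) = (v - 1)*(v + 4)*(v - 1)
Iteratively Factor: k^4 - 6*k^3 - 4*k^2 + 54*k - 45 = (k - 3)*(k^3 - 3*k^2 - 13*k + 15) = (k - 3)*(k + 3)*(k^2 - 6*k + 5) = (k - 3)*(k - 1)*(k + 3)*(k - 5)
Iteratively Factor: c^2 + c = (c)*(c + 1)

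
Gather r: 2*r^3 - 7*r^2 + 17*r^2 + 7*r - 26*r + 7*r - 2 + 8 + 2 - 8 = 2*r^3 + 10*r^2 - 12*r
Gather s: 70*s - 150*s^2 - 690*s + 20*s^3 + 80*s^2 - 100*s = 20*s^3 - 70*s^2 - 720*s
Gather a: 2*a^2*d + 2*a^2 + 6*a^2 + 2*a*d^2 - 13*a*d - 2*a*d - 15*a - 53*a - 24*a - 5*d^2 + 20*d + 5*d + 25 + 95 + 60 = a^2*(2*d + 8) + a*(2*d^2 - 15*d - 92) - 5*d^2 + 25*d + 180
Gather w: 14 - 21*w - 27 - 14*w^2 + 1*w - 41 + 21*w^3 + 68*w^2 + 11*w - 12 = 21*w^3 + 54*w^2 - 9*w - 66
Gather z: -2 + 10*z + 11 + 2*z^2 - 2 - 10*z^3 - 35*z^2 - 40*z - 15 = -10*z^3 - 33*z^2 - 30*z - 8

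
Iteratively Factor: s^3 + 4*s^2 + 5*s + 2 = (s + 1)*(s^2 + 3*s + 2) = (s + 1)*(s + 2)*(s + 1)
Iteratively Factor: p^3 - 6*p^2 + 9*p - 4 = (p - 1)*(p^2 - 5*p + 4) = (p - 4)*(p - 1)*(p - 1)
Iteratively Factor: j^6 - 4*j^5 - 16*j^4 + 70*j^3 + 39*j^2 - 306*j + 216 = (j - 2)*(j^5 - 2*j^4 - 20*j^3 + 30*j^2 + 99*j - 108) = (j - 4)*(j - 2)*(j^4 + 2*j^3 - 12*j^2 - 18*j + 27) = (j - 4)*(j - 2)*(j + 3)*(j^3 - j^2 - 9*j + 9) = (j - 4)*(j - 2)*(j - 1)*(j + 3)*(j^2 - 9) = (j - 4)*(j - 2)*(j - 1)*(j + 3)^2*(j - 3)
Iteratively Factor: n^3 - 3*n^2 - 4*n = (n + 1)*(n^2 - 4*n) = n*(n + 1)*(n - 4)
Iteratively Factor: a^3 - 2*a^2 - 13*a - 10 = (a + 1)*(a^2 - 3*a - 10) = (a - 5)*(a + 1)*(a + 2)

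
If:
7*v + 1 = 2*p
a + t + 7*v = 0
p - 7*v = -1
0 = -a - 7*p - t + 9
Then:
No Solution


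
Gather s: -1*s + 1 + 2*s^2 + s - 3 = 2*s^2 - 2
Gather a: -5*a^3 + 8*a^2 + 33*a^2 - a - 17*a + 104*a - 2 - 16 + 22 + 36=-5*a^3 + 41*a^2 + 86*a + 40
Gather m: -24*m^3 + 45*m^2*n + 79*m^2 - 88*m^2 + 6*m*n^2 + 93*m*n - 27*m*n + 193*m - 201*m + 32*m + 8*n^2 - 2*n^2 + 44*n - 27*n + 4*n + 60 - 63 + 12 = -24*m^3 + m^2*(45*n - 9) + m*(6*n^2 + 66*n + 24) + 6*n^2 + 21*n + 9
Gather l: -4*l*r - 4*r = -4*l*r - 4*r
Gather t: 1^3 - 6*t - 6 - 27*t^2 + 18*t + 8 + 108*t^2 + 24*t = 81*t^2 + 36*t + 3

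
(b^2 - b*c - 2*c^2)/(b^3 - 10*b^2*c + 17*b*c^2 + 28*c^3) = (b - 2*c)/(b^2 - 11*b*c + 28*c^2)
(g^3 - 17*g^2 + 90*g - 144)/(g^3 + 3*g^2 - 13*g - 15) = (g^2 - 14*g + 48)/(g^2 + 6*g + 5)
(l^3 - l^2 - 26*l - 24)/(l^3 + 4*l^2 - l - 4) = (l - 6)/(l - 1)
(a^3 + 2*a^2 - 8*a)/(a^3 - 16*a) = (a - 2)/(a - 4)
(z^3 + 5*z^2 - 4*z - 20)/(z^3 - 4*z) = (z + 5)/z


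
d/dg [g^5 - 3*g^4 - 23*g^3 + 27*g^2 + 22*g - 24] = 5*g^4 - 12*g^3 - 69*g^2 + 54*g + 22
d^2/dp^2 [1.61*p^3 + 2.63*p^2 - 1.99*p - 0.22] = 9.66*p + 5.26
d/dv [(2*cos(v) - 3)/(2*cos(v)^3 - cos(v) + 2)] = (6*cos(v) - 9*cos(2*v) + 2*cos(3*v) - 10)*sin(v)/(2*cos(v)^3 - cos(v) + 2)^2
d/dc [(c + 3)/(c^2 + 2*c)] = (c*(c + 2) - 2*(c + 1)*(c + 3))/(c^2*(c + 2)^2)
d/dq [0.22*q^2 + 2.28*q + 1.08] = 0.44*q + 2.28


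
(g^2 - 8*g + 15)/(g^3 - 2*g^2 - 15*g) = (g - 3)/(g*(g + 3))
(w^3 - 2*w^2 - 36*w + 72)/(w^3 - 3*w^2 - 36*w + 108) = (w - 2)/(w - 3)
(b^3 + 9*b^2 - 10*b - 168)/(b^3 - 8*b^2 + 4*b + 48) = (b^2 + 13*b + 42)/(b^2 - 4*b - 12)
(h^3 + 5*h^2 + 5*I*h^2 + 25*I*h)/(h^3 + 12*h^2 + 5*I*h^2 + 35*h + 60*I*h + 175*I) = h/(h + 7)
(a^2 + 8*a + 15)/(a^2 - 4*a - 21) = (a + 5)/(a - 7)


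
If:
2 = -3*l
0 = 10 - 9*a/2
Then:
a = 20/9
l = -2/3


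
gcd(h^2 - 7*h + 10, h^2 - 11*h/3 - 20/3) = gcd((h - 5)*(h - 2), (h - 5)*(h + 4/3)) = h - 5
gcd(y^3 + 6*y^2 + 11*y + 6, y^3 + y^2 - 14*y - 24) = y^2 + 5*y + 6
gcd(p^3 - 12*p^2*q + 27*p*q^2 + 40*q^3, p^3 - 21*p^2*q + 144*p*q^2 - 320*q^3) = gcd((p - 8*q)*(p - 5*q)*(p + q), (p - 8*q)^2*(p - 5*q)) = p^2 - 13*p*q + 40*q^2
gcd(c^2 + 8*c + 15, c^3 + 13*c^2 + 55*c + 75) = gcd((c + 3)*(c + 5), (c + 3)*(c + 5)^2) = c^2 + 8*c + 15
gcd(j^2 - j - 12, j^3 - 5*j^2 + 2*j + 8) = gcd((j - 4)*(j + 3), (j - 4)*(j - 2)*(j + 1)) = j - 4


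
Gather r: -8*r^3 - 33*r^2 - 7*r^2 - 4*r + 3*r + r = -8*r^3 - 40*r^2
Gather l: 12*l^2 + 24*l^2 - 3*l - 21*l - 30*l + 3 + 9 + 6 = 36*l^2 - 54*l + 18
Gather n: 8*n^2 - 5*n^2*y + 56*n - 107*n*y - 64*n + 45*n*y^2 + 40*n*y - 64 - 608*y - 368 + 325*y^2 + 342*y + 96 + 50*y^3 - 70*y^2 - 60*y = n^2*(8 - 5*y) + n*(45*y^2 - 67*y - 8) + 50*y^3 + 255*y^2 - 326*y - 336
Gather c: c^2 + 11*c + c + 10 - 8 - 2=c^2 + 12*c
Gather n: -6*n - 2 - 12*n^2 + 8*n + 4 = -12*n^2 + 2*n + 2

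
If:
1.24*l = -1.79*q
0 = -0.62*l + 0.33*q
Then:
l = 0.00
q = 0.00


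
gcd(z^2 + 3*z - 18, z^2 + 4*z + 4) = 1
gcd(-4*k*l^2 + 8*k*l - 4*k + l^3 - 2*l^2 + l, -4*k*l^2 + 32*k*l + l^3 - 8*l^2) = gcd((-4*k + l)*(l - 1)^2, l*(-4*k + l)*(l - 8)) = 4*k - l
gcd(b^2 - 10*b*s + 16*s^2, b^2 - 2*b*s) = -b + 2*s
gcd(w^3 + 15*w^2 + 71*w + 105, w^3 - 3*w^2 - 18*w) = w + 3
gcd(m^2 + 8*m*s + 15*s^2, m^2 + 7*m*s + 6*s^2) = 1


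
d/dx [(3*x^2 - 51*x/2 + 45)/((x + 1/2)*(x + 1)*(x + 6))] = 3*(-4*x^4 + 68*x^3 + 113*x^2 - 876*x - 672)/(4*x^6 + 60*x^5 + 301*x^4 + 594*x^3 + 541*x^2 + 228*x + 36)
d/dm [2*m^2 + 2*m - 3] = 4*m + 2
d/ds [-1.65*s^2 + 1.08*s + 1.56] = 1.08 - 3.3*s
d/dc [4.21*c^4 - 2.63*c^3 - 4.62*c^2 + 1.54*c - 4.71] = 16.84*c^3 - 7.89*c^2 - 9.24*c + 1.54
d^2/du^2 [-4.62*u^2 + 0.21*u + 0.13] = -9.24000000000000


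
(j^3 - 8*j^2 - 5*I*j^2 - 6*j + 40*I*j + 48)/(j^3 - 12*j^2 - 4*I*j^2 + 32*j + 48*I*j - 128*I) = (j^2 - 5*I*j - 6)/(j^2 - 4*j*(1 + I) + 16*I)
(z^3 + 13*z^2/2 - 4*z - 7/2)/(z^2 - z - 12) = (-z^3 - 13*z^2/2 + 4*z + 7/2)/(-z^2 + z + 12)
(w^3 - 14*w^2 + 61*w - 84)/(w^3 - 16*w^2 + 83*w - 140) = (w - 3)/(w - 5)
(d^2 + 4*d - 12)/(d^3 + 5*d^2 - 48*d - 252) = (d - 2)/(d^2 - d - 42)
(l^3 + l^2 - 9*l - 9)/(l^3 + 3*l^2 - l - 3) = (l - 3)/(l - 1)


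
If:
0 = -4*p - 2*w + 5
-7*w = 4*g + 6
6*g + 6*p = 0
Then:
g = -47/36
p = 47/36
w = -1/9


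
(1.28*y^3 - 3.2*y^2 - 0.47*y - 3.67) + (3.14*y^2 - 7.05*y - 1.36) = 1.28*y^3 - 0.0600000000000001*y^2 - 7.52*y - 5.03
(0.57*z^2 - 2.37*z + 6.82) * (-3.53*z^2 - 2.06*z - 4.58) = -2.0121*z^4 + 7.1919*z^3 - 21.803*z^2 - 3.1946*z - 31.2356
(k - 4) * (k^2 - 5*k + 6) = k^3 - 9*k^2 + 26*k - 24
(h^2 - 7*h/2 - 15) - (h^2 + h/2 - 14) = -4*h - 1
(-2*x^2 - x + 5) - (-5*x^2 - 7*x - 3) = 3*x^2 + 6*x + 8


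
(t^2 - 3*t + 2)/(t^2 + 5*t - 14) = (t - 1)/(t + 7)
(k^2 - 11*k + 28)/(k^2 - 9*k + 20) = (k - 7)/(k - 5)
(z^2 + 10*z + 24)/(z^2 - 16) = (z + 6)/(z - 4)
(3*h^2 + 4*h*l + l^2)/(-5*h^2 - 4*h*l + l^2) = (-3*h - l)/(5*h - l)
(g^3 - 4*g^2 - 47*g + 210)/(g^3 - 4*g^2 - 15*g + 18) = (g^2 + 2*g - 35)/(g^2 + 2*g - 3)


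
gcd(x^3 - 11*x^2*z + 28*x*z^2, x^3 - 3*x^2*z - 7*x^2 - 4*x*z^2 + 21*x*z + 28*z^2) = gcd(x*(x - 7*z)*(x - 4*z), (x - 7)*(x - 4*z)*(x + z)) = x - 4*z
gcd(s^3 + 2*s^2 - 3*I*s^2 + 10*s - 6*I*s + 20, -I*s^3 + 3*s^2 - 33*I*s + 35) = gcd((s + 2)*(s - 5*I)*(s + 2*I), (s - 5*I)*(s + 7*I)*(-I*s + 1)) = s - 5*I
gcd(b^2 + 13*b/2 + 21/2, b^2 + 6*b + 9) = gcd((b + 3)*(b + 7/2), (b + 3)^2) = b + 3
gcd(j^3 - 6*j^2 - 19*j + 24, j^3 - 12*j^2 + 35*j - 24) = j^2 - 9*j + 8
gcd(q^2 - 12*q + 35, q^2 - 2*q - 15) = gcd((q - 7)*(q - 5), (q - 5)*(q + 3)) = q - 5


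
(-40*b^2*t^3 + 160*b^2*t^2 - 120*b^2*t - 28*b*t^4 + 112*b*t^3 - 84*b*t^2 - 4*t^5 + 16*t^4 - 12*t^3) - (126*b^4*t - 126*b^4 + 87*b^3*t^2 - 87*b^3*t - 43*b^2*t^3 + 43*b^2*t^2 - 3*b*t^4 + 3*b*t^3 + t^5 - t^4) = -126*b^4*t + 126*b^4 - 87*b^3*t^2 + 87*b^3*t + 3*b^2*t^3 + 117*b^2*t^2 - 120*b^2*t - 25*b*t^4 + 109*b*t^3 - 84*b*t^2 - 5*t^5 + 17*t^4 - 12*t^3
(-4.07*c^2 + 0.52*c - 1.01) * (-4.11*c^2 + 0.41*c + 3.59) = 16.7277*c^4 - 3.8059*c^3 - 10.247*c^2 + 1.4527*c - 3.6259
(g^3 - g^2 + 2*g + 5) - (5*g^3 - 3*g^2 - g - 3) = -4*g^3 + 2*g^2 + 3*g + 8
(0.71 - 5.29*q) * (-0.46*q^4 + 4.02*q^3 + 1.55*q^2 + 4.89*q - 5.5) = 2.4334*q^5 - 21.5924*q^4 - 5.3453*q^3 - 24.7676*q^2 + 32.5669*q - 3.905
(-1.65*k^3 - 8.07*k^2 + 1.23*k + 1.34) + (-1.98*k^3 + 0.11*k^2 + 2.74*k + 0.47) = -3.63*k^3 - 7.96*k^2 + 3.97*k + 1.81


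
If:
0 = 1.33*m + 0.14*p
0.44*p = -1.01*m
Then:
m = 0.00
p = 0.00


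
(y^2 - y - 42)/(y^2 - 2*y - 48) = (y - 7)/(y - 8)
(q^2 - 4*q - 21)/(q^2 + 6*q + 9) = (q - 7)/(q + 3)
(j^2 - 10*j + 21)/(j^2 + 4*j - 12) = (j^2 - 10*j + 21)/(j^2 + 4*j - 12)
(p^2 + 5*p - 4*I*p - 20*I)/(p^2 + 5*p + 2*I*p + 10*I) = (p - 4*I)/(p + 2*I)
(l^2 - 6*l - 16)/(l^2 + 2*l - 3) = (l^2 - 6*l - 16)/(l^2 + 2*l - 3)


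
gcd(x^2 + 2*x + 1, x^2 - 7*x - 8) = x + 1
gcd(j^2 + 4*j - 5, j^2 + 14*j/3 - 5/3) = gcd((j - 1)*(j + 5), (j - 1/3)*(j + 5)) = j + 5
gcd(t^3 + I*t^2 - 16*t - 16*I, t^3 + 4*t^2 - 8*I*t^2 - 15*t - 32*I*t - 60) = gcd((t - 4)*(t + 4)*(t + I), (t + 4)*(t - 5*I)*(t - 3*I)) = t + 4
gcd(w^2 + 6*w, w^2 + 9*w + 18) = w + 6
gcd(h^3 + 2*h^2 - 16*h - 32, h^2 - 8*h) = 1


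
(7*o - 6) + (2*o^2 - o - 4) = 2*o^2 + 6*o - 10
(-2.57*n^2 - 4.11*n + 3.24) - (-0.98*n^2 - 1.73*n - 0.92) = -1.59*n^2 - 2.38*n + 4.16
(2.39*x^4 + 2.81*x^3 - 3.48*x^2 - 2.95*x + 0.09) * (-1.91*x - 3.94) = -4.5649*x^5 - 14.7837*x^4 - 4.4246*x^3 + 19.3457*x^2 + 11.4511*x - 0.3546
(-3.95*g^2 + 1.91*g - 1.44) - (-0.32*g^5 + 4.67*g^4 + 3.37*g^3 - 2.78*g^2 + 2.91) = 0.32*g^5 - 4.67*g^4 - 3.37*g^3 - 1.17*g^2 + 1.91*g - 4.35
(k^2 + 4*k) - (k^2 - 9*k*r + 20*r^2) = 9*k*r + 4*k - 20*r^2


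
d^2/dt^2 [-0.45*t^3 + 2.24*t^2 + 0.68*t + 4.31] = 4.48 - 2.7*t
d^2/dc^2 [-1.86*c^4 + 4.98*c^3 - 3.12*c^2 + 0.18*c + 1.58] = -22.32*c^2 + 29.88*c - 6.24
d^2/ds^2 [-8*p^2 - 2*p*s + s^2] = 2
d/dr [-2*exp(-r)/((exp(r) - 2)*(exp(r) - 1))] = 2*(3*exp(2*r) - 6*exp(r) + 2)*exp(-r)/(exp(4*r) - 6*exp(3*r) + 13*exp(2*r) - 12*exp(r) + 4)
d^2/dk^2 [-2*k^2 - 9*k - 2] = -4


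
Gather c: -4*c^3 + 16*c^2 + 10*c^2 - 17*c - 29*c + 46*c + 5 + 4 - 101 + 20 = -4*c^3 + 26*c^2 - 72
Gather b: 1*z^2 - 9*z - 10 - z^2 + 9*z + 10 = 0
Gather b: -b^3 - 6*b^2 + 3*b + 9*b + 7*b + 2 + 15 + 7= -b^3 - 6*b^2 + 19*b + 24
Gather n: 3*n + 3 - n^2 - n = -n^2 + 2*n + 3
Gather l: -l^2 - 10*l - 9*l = -l^2 - 19*l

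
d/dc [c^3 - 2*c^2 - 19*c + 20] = 3*c^2 - 4*c - 19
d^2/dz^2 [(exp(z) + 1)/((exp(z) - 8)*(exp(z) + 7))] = (exp(4*z) + 5*exp(3*z) + 333*exp(2*z) + 169*exp(z) + 3080)*exp(z)/(exp(6*z) - 3*exp(5*z) - 165*exp(4*z) + 335*exp(3*z) + 9240*exp(2*z) - 9408*exp(z) - 175616)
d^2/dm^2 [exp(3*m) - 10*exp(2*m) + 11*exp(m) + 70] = (9*exp(2*m) - 40*exp(m) + 11)*exp(m)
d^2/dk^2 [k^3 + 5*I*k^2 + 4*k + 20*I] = 6*k + 10*I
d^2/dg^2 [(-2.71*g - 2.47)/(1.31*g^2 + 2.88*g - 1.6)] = (-(2.62*g + 2.88)*(2.71*g + 2.47)*(5.24*g + 5.76) + (21.3006*g + 22.081)*(1.31*g^2 + 2.88*g - 1.6))/(1.31*g^2 + 2.88*g - 1.6)^3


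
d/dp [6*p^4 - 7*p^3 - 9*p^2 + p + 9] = 24*p^3 - 21*p^2 - 18*p + 1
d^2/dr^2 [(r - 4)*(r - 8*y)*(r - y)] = 6*r - 18*y - 8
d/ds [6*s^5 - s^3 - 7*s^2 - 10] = s*(30*s^3 - 3*s - 14)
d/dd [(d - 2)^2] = 2*d - 4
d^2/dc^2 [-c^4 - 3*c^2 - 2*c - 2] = -12*c^2 - 6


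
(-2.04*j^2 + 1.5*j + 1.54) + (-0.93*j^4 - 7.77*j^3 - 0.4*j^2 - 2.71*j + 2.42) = -0.93*j^4 - 7.77*j^3 - 2.44*j^2 - 1.21*j + 3.96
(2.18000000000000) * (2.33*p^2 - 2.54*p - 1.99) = 5.0794*p^2 - 5.5372*p - 4.3382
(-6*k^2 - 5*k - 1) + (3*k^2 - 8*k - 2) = -3*k^2 - 13*k - 3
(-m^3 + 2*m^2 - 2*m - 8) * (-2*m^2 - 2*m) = 2*m^5 - 2*m^4 + 20*m^2 + 16*m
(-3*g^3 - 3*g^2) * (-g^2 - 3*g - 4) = 3*g^5 + 12*g^4 + 21*g^3 + 12*g^2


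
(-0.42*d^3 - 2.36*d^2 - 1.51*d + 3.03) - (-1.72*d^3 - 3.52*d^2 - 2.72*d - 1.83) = 1.3*d^3 + 1.16*d^2 + 1.21*d + 4.86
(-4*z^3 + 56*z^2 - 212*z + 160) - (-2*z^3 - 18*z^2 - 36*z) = -2*z^3 + 74*z^2 - 176*z + 160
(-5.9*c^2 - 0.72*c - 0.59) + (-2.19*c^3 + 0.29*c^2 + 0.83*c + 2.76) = -2.19*c^3 - 5.61*c^2 + 0.11*c + 2.17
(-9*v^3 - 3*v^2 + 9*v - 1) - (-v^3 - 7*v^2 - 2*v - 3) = -8*v^3 + 4*v^2 + 11*v + 2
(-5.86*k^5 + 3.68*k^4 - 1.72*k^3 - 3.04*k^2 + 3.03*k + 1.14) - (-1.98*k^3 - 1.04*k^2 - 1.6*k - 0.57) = -5.86*k^5 + 3.68*k^4 + 0.26*k^3 - 2.0*k^2 + 4.63*k + 1.71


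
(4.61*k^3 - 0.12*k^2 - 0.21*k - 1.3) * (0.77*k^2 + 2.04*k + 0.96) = 3.5497*k^5 + 9.312*k^4 + 4.0191*k^3 - 1.5446*k^2 - 2.8536*k - 1.248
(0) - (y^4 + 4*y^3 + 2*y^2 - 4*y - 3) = -y^4 - 4*y^3 - 2*y^2 + 4*y + 3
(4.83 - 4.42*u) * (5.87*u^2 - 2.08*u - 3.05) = -25.9454*u^3 + 37.5457*u^2 + 3.4346*u - 14.7315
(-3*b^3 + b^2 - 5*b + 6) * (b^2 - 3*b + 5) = -3*b^5 + 10*b^4 - 23*b^3 + 26*b^2 - 43*b + 30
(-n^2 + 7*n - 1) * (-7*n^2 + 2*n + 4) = 7*n^4 - 51*n^3 + 17*n^2 + 26*n - 4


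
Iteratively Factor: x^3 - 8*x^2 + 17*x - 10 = (x - 2)*(x^2 - 6*x + 5) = (x - 5)*(x - 2)*(x - 1)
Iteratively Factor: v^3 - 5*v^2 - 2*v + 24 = (v - 4)*(v^2 - v - 6) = (v - 4)*(v + 2)*(v - 3)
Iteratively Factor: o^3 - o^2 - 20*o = (o + 4)*(o^2 - 5*o) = (o - 5)*(o + 4)*(o)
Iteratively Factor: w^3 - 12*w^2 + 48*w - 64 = (w - 4)*(w^2 - 8*w + 16) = (w - 4)^2*(w - 4)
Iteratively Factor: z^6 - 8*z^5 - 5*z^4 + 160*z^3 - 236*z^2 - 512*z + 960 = (z - 4)*(z^5 - 4*z^4 - 21*z^3 + 76*z^2 + 68*z - 240) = (z - 4)*(z - 3)*(z^4 - z^3 - 24*z^2 + 4*z + 80) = (z - 4)*(z - 3)*(z + 4)*(z^3 - 5*z^2 - 4*z + 20) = (z - 5)*(z - 4)*(z - 3)*(z + 4)*(z^2 - 4) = (z - 5)*(z - 4)*(z - 3)*(z - 2)*(z + 4)*(z + 2)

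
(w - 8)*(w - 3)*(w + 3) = w^3 - 8*w^2 - 9*w + 72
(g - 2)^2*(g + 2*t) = g^3 + 2*g^2*t - 4*g^2 - 8*g*t + 4*g + 8*t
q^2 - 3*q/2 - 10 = (q - 4)*(q + 5/2)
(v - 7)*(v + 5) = v^2 - 2*v - 35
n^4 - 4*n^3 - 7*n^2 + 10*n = n*(n - 5)*(n - 1)*(n + 2)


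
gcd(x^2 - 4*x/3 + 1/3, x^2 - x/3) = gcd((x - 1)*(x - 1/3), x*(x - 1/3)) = x - 1/3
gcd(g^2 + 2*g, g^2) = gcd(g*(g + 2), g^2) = g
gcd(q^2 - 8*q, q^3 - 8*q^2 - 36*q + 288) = q - 8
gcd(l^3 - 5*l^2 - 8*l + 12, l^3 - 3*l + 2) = l^2 + l - 2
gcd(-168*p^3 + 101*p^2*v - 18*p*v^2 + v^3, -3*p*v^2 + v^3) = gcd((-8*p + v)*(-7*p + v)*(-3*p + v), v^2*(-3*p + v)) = 3*p - v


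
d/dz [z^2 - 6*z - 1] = 2*z - 6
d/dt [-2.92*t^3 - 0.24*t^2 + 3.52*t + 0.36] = -8.76*t^2 - 0.48*t + 3.52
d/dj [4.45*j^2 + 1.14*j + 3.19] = 8.9*j + 1.14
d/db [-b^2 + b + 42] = 1 - 2*b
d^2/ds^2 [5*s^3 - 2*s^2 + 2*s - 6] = 30*s - 4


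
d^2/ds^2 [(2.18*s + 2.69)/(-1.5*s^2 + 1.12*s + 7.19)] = ((2.18*s + 2.69)*(3.0*s - 1.12)*(6.0*s - 2.24) + (19.62*s + 3.1868)*(-1.5*s^2 + 1.12*s + 7.19))/(-1.5*s^2 + 1.12*s + 7.19)^3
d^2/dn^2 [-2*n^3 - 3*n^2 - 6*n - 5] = -12*n - 6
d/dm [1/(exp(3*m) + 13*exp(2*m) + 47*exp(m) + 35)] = (-3*exp(2*m) - 26*exp(m) - 47)*exp(m)/(exp(3*m) + 13*exp(2*m) + 47*exp(m) + 35)^2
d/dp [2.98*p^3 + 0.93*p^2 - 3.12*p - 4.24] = 8.94*p^2 + 1.86*p - 3.12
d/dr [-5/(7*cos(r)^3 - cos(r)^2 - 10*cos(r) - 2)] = 5*(-21*cos(r)^2 + 2*cos(r) + 10)*sin(r)/(-7*cos(r)^3 + cos(r)^2 + 10*cos(r) + 2)^2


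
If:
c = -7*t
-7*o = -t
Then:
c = -7*t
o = t/7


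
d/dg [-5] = 0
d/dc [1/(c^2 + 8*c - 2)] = 2*(-c - 4)/(c^2 + 8*c - 2)^2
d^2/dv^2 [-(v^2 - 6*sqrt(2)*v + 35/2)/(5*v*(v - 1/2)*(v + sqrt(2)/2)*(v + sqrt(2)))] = 4*(-48*v^8 + 24*v^7 + 504*sqrt(2)*v^7 - 556*v^6 - 372*sqrt(2)*v^6 - 4644*sqrt(2)*v^5 + 756*v^5 - 9408*v^4 + 3726*sqrt(2)*v^4 - 4014*sqrt(2)*v^3 + 6288*v^3 - 1995*v^2 + 1890*sqrt(2)*v^2 - 315*sqrt(2)*v + 420*v - 70)/(5*v^3*(32*v^9 - 48*v^8 + 144*sqrt(2)*v^8 - 216*sqrt(2)*v^7 + 552*v^7 - 796*v^6 + 612*sqrt(2)*v^6 - 774*sqrt(2)*v^5 + 924*v^5 - 858*v^4 + 522*sqrt(2)*v^4 - 279*sqrt(2)*v^3 + 428*v^3 - 114*v^2 + 108*sqrt(2)*v^2 - 18*sqrt(2)*v + 24*v - 4))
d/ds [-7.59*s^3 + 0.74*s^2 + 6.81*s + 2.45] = -22.77*s^2 + 1.48*s + 6.81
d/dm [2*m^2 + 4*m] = 4*m + 4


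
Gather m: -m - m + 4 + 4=8 - 2*m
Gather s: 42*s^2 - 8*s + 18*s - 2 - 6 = 42*s^2 + 10*s - 8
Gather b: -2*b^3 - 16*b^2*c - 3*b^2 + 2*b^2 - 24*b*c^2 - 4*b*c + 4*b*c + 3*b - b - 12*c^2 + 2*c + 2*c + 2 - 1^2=-2*b^3 + b^2*(-16*c - 1) + b*(2 - 24*c^2) - 12*c^2 + 4*c + 1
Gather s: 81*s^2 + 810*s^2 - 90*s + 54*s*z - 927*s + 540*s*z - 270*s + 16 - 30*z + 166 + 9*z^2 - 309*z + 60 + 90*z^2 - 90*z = 891*s^2 + s*(594*z - 1287) + 99*z^2 - 429*z + 242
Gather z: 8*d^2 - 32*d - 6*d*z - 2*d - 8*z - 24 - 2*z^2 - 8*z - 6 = 8*d^2 - 34*d - 2*z^2 + z*(-6*d - 16) - 30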